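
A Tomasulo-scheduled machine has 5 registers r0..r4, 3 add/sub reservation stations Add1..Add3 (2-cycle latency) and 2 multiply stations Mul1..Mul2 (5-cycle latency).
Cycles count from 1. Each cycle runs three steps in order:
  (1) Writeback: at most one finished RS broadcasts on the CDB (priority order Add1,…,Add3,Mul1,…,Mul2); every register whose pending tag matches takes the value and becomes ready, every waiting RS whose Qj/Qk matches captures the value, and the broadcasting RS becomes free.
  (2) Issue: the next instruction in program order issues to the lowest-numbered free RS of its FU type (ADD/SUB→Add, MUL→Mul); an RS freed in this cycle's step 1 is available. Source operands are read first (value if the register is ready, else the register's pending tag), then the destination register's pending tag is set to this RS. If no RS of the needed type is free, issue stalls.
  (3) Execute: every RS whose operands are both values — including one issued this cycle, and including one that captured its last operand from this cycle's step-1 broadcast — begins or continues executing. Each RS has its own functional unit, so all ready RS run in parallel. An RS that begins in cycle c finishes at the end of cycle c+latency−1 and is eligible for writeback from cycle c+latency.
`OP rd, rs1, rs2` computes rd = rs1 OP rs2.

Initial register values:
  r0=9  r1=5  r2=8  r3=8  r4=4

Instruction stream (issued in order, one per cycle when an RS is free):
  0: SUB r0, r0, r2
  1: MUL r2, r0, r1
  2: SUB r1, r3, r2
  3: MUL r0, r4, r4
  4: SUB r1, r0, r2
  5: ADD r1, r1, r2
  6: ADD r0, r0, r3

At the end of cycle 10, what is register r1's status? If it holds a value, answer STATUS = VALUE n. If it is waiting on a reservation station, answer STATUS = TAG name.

cycle 1: issue SUB r0<-Add1 // r0:Add1,r1:5,r2:8,r3:8,r4:4
cycle 2: issue MUL r2<-Mul1 // r0:Add1,r1:5,r2:Mul1,r3:8,r4:4
cycle 3: CDB Add1=1; issue SUB r1<-Add1 // r0:1,r1:Add1,r2:Mul1,r3:8,r4:4
cycle 4: issue MUL r0<-Mul2 // r0:Mul2,r1:Add1,r2:Mul1,r3:8,r4:4
cycle 5: issue SUB r1<-Add2 // r0:Mul2,r1:Add2,r2:Mul1,r3:8,r4:4
cycle 6: issue ADD r1<-Add3 // r0:Mul2,r1:Add3,r2:Mul1,r3:8,r4:4
cycle 7: stall // r0:Mul2,r1:Add3,r2:Mul1,r3:8,r4:4
cycle 8: CDB Mul1=5; stall // r0:Mul2,r1:Add3,r2:5,r3:8,r4:4
cycle 9: CDB Mul2=16; stall // r0:16,r1:Add3,r2:5,r3:8,r4:4
cycle 10: CDB Add1=3; issue ADD r0<-Add1 // r0:Add1,r1:Add3,r2:5,r3:8,r4:4

STATUS = TAG Add3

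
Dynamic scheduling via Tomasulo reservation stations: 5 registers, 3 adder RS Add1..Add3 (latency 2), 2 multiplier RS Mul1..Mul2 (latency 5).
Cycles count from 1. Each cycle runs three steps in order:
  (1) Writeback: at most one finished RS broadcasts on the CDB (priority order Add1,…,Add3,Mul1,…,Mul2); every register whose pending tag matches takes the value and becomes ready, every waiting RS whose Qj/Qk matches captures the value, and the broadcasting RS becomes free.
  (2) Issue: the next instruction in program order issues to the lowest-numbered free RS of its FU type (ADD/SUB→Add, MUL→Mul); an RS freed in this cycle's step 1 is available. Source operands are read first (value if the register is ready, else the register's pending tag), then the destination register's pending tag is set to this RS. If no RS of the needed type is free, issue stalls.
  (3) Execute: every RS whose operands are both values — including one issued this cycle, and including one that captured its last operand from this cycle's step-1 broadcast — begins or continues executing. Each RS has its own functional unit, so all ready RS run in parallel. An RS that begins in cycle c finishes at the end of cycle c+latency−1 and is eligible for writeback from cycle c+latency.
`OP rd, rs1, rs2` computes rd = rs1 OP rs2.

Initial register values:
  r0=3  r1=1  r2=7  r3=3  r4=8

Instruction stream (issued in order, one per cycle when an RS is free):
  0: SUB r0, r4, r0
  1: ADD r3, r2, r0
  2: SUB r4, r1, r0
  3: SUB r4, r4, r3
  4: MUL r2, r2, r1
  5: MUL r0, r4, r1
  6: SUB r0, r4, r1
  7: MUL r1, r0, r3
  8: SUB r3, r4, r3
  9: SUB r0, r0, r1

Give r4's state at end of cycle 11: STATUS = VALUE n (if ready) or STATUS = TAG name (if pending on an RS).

STATUS = VALUE -16

cycle 1: issue SUB r0<-Add1 // r0:Add1,r1:1,r2:7,r3:3,r4:8
cycle 2: issue ADD r3<-Add2 // r0:Add1,r1:1,r2:7,r3:Add2,r4:8
cycle 3: CDB Add1=5; issue SUB r4<-Add1 // r0:5,r1:1,r2:7,r3:Add2,r4:Add1
cycle 4: issue SUB r4<-Add3 // r0:5,r1:1,r2:7,r3:Add2,r4:Add3
cycle 5: CDB Add1=-4; issue MUL r2<-Mul1 // r0:5,r1:1,r2:Mul1,r3:Add2,r4:Add3
cycle 6: CDB Add2=12; issue MUL r0<-Mul2 // r0:Mul2,r1:1,r2:Mul1,r3:12,r4:Add3
cycle 7: issue SUB r0<-Add1 // r0:Add1,r1:1,r2:Mul1,r3:12,r4:Add3
cycle 8: CDB Add3=-16; stall // r0:Add1,r1:1,r2:Mul1,r3:12,r4:-16
cycle 9: stall // r0:Add1,r1:1,r2:Mul1,r3:12,r4:-16
cycle 10: CDB Add1=-17; stall // r0:-17,r1:1,r2:Mul1,r3:12,r4:-16
cycle 11: CDB Mul1=7; issue MUL r1<-Mul1 // r0:-17,r1:Mul1,r2:7,r3:12,r4:-16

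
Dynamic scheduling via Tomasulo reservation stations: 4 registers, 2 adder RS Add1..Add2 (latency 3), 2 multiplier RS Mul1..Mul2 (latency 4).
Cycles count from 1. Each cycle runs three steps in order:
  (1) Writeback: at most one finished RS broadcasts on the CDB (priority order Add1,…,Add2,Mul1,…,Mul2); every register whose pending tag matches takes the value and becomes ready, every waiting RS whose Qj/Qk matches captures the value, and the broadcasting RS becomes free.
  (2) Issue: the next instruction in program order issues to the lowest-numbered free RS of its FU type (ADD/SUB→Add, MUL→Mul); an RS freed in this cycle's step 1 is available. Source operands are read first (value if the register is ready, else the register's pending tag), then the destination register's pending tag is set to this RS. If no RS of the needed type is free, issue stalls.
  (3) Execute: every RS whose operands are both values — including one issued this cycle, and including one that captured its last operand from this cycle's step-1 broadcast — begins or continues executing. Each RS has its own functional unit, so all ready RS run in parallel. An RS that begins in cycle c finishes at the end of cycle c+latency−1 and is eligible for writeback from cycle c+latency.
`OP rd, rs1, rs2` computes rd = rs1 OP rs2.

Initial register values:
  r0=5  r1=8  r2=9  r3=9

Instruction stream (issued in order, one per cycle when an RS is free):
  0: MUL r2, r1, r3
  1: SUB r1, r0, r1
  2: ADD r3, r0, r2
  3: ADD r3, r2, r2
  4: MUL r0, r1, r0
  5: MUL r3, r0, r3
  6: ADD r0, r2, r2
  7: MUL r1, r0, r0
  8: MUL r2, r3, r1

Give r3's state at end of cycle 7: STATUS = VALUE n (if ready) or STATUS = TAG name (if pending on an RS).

STATUS = TAG Mul2

cycle 1: issue MUL r2<-Mul1 // r0:5,r1:8,r2:Mul1,r3:9
cycle 2: issue SUB r1<-Add1 // r0:5,r1:Add1,r2:Mul1,r3:9
cycle 3: issue ADD r3<-Add2 // r0:5,r1:Add1,r2:Mul1,r3:Add2
cycle 4: stall // r0:5,r1:Add1,r2:Mul1,r3:Add2
cycle 5: CDB Add1=-3; issue ADD r3<-Add1 // r0:5,r1:-3,r2:Mul1,r3:Add1
cycle 6: CDB Mul1=72; issue MUL r0<-Mul1 // r0:Mul1,r1:-3,r2:72,r3:Add1
cycle 7: issue MUL r3<-Mul2 // r0:Mul1,r1:-3,r2:72,r3:Mul2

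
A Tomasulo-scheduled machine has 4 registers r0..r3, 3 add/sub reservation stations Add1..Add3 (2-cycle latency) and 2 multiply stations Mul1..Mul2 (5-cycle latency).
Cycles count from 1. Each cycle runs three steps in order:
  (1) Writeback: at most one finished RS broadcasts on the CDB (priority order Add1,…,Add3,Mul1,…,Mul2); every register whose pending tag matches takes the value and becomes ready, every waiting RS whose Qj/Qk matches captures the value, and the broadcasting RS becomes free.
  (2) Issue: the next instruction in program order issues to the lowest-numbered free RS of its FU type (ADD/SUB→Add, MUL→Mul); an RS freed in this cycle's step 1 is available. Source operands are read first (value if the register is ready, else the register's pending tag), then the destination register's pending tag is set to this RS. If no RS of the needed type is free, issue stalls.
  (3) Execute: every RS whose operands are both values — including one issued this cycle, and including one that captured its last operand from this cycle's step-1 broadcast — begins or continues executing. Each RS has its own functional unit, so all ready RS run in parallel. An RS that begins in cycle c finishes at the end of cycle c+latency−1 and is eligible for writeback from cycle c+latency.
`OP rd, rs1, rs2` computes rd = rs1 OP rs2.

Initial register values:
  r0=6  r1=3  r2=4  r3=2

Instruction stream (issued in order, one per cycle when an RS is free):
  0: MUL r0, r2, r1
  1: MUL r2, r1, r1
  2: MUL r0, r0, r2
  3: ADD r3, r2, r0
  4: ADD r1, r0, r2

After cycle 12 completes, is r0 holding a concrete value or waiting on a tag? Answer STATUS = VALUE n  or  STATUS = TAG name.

c1: issue MUL r0<-Mul1 | r0:Mul1,r1:3,r2:4,r3:2
c2: issue MUL r2<-Mul2 | r0:Mul1,r1:3,r2:Mul2,r3:2
c3: stall | r0:Mul1,r1:3,r2:Mul2,r3:2
c4: stall | r0:Mul1,r1:3,r2:Mul2,r3:2
c5: stall | r0:Mul1,r1:3,r2:Mul2,r3:2
c6: CDB Mul1=12; issue MUL r0<-Mul1 | r0:Mul1,r1:3,r2:Mul2,r3:2
c7: CDB Mul2=9; issue ADD r3<-Add1 | r0:Mul1,r1:3,r2:9,r3:Add1
c8: issue ADD r1<-Add2 | r0:Mul1,r1:Add2,r2:9,r3:Add1
c9: - | r0:Mul1,r1:Add2,r2:9,r3:Add1
c10: - | r0:Mul1,r1:Add2,r2:9,r3:Add1
c11: - | r0:Mul1,r1:Add2,r2:9,r3:Add1
c12: CDB Mul1=108 | r0:108,r1:Add2,r2:9,r3:Add1

STATUS = VALUE 108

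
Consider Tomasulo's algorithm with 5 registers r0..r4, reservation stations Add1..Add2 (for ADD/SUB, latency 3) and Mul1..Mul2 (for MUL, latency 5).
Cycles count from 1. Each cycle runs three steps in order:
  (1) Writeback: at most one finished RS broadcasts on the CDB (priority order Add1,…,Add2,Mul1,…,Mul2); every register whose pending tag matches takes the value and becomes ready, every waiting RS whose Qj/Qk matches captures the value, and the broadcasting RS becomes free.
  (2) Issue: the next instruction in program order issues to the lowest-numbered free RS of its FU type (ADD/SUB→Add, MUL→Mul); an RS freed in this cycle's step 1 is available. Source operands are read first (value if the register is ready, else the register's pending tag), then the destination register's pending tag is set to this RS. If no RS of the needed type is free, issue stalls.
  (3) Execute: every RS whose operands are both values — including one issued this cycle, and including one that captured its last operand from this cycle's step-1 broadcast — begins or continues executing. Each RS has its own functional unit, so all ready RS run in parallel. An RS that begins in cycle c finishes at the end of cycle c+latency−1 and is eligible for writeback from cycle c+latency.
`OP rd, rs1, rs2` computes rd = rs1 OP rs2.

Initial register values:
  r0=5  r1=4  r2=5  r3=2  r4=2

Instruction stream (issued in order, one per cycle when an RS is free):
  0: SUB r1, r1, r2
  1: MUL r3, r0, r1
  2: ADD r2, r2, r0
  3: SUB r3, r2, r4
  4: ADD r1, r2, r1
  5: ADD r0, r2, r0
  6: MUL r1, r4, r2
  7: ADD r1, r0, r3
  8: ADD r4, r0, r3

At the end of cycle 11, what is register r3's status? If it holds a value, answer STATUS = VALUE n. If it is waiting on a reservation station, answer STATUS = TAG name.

STATUS = VALUE 8

  c1: issue SUB r1<-Add1  regs: r0:5,r1:Add1,r2:5,r3:2,r4:2
  c2: issue MUL r3<-Mul1  regs: r0:5,r1:Add1,r2:5,r3:Mul1,r4:2
  c3: issue ADD r2<-Add2  regs: r0:5,r1:Add1,r2:Add2,r3:Mul1,r4:2
  c4: CDB Add1=-1; issue SUB r3<-Add1  regs: r0:5,r1:-1,r2:Add2,r3:Add1,r4:2
  c5: stall  regs: r0:5,r1:-1,r2:Add2,r3:Add1,r4:2
  c6: CDB Add2=10; issue ADD r1<-Add2  regs: r0:5,r1:Add2,r2:10,r3:Add1,r4:2
  c7: stall  regs: r0:5,r1:Add2,r2:10,r3:Add1,r4:2
  c8: stall  regs: r0:5,r1:Add2,r2:10,r3:Add1,r4:2
  c9: CDB Add1=8; issue ADD r0<-Add1  regs: r0:Add1,r1:Add2,r2:10,r3:8,r4:2
  c10: CDB Add2=9; issue MUL r1<-Mul2  regs: r0:Add1,r1:Mul2,r2:10,r3:8,r4:2
  c11: CDB Mul1=-5; issue ADD r1<-Add2  regs: r0:Add1,r1:Add2,r2:10,r3:8,r4:2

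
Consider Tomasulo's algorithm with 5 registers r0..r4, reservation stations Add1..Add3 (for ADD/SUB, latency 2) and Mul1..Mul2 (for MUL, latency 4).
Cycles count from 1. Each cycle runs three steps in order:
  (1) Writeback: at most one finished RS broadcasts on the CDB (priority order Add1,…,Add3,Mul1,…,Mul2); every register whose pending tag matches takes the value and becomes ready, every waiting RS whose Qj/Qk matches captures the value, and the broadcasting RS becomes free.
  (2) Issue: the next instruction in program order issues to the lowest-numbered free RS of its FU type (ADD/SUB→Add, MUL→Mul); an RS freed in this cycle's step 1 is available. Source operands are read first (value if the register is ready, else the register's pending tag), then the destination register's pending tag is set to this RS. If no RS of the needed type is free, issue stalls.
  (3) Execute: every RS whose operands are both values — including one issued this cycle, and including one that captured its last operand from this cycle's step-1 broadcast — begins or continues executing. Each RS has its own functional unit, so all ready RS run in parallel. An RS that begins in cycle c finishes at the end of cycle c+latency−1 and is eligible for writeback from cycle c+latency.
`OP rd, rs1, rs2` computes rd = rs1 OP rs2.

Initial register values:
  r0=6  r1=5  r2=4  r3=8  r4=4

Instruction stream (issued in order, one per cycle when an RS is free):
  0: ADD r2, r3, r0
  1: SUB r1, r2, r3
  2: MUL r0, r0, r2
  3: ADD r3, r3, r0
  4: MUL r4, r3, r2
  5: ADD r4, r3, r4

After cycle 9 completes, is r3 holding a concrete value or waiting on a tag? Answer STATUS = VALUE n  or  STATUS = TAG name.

c1: issue ADD r2<-Add1 | r0:6,r1:5,r2:Add1,r3:8,r4:4
c2: issue SUB r1<-Add2 | r0:6,r1:Add2,r2:Add1,r3:8,r4:4
c3: CDB Add1=14; issue MUL r0<-Mul1 | r0:Mul1,r1:Add2,r2:14,r3:8,r4:4
c4: issue ADD r3<-Add1 | r0:Mul1,r1:Add2,r2:14,r3:Add1,r4:4
c5: CDB Add2=6; issue MUL r4<-Mul2 | r0:Mul1,r1:6,r2:14,r3:Add1,r4:Mul2
c6: issue ADD r4<-Add2 | r0:Mul1,r1:6,r2:14,r3:Add1,r4:Add2
c7: CDB Mul1=84 | r0:84,r1:6,r2:14,r3:Add1,r4:Add2
c8: - | r0:84,r1:6,r2:14,r3:Add1,r4:Add2
c9: CDB Add1=92 | r0:84,r1:6,r2:14,r3:92,r4:Add2

STATUS = VALUE 92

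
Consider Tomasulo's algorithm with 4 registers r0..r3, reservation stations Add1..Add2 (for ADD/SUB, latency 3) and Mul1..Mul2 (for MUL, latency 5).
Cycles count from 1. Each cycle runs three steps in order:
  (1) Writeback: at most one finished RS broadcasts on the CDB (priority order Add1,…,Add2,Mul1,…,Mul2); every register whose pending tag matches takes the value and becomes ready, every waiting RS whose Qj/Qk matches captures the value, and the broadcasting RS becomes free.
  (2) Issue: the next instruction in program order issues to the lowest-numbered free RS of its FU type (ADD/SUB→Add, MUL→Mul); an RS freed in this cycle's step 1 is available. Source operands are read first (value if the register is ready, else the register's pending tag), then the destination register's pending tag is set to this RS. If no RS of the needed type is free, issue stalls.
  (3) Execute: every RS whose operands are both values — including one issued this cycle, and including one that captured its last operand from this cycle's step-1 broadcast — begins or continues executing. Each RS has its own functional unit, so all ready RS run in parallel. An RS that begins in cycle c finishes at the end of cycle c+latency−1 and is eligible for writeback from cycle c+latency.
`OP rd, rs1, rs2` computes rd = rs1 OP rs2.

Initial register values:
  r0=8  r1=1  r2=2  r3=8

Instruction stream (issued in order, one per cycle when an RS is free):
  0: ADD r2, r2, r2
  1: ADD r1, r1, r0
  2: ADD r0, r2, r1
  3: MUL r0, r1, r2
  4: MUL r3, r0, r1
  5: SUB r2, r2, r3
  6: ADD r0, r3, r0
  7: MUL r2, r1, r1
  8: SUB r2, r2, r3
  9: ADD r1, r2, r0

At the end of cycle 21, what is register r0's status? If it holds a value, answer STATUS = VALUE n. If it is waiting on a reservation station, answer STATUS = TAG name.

  c1: issue ADD r2<-Add1  regs: r0:8,r1:1,r2:Add1,r3:8
  c2: issue ADD r1<-Add2  regs: r0:8,r1:Add2,r2:Add1,r3:8
  c3: stall  regs: r0:8,r1:Add2,r2:Add1,r3:8
  c4: CDB Add1=4; issue ADD r0<-Add1  regs: r0:Add1,r1:Add2,r2:4,r3:8
  c5: CDB Add2=9; issue MUL r0<-Mul1  regs: r0:Mul1,r1:9,r2:4,r3:8
  c6: issue MUL r3<-Mul2  regs: r0:Mul1,r1:9,r2:4,r3:Mul2
  c7: issue SUB r2<-Add2  regs: r0:Mul1,r1:9,r2:Add2,r3:Mul2
  c8: CDB Add1=13; issue ADD r0<-Add1  regs: r0:Add1,r1:9,r2:Add2,r3:Mul2
  c9: stall  regs: r0:Add1,r1:9,r2:Add2,r3:Mul2
  c10: CDB Mul1=36; issue MUL r2<-Mul1  regs: r0:Add1,r1:9,r2:Mul1,r3:Mul2
  c11: stall  regs: r0:Add1,r1:9,r2:Mul1,r3:Mul2
  c12: stall  regs: r0:Add1,r1:9,r2:Mul1,r3:Mul2
  c13: stall  regs: r0:Add1,r1:9,r2:Mul1,r3:Mul2
  c14: stall  regs: r0:Add1,r1:9,r2:Mul1,r3:Mul2
  c15: CDB Mul1=81; stall  regs: r0:Add1,r1:9,r2:81,r3:Mul2
  c16: CDB Mul2=324; stall  regs: r0:Add1,r1:9,r2:81,r3:324
  c17: stall  regs: r0:Add1,r1:9,r2:81,r3:324
  c18: stall  regs: r0:Add1,r1:9,r2:81,r3:324
  c19: CDB Add1=360; issue SUB r2<-Add1  regs: r0:360,r1:9,r2:Add1,r3:324
  c20: CDB Add2=-320; issue ADD r1<-Add2  regs: r0:360,r1:Add2,r2:Add1,r3:324
  c21: -  regs: r0:360,r1:Add2,r2:Add1,r3:324

STATUS = VALUE 360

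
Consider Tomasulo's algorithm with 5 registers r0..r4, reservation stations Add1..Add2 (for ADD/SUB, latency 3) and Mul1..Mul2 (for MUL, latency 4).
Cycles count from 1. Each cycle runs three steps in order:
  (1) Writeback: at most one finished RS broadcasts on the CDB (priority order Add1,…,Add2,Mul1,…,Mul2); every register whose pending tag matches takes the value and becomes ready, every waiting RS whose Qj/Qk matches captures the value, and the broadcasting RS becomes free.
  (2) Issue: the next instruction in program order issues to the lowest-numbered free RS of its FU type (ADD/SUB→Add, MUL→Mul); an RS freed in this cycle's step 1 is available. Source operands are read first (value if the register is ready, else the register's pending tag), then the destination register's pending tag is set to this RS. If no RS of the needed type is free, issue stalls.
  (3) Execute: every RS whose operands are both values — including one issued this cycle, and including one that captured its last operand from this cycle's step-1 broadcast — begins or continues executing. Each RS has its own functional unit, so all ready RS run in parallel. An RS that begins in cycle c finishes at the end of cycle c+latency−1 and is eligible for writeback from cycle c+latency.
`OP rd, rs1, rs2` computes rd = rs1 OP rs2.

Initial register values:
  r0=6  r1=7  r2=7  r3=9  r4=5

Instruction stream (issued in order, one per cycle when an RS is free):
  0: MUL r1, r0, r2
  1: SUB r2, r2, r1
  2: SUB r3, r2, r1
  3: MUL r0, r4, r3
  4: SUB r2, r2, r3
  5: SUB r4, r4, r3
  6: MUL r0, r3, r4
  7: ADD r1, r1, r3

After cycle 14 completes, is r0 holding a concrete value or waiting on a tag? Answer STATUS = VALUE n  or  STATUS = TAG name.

STATUS = TAG Mul1

  c1: issue MUL r1<-Mul1  regs: r0:6,r1:Mul1,r2:7,r3:9,r4:5
  c2: issue SUB r2<-Add1  regs: r0:6,r1:Mul1,r2:Add1,r3:9,r4:5
  c3: issue SUB r3<-Add2  regs: r0:6,r1:Mul1,r2:Add1,r3:Add2,r4:5
  c4: issue MUL r0<-Mul2  regs: r0:Mul2,r1:Mul1,r2:Add1,r3:Add2,r4:5
  c5: CDB Mul1=42; stall  regs: r0:Mul2,r1:42,r2:Add1,r3:Add2,r4:5
  c6: stall  regs: r0:Mul2,r1:42,r2:Add1,r3:Add2,r4:5
  c7: stall  regs: r0:Mul2,r1:42,r2:Add1,r3:Add2,r4:5
  c8: CDB Add1=-35; issue SUB r2<-Add1  regs: r0:Mul2,r1:42,r2:Add1,r3:Add2,r4:5
  c9: stall  regs: r0:Mul2,r1:42,r2:Add1,r3:Add2,r4:5
  c10: stall  regs: r0:Mul2,r1:42,r2:Add1,r3:Add2,r4:5
  c11: CDB Add2=-77; issue SUB r4<-Add2  regs: r0:Mul2,r1:42,r2:Add1,r3:-77,r4:Add2
  c12: issue MUL r0<-Mul1  regs: r0:Mul1,r1:42,r2:Add1,r3:-77,r4:Add2
  c13: stall  regs: r0:Mul1,r1:42,r2:Add1,r3:-77,r4:Add2
  c14: CDB Add1=42; issue ADD r1<-Add1  regs: r0:Mul1,r1:Add1,r2:42,r3:-77,r4:Add2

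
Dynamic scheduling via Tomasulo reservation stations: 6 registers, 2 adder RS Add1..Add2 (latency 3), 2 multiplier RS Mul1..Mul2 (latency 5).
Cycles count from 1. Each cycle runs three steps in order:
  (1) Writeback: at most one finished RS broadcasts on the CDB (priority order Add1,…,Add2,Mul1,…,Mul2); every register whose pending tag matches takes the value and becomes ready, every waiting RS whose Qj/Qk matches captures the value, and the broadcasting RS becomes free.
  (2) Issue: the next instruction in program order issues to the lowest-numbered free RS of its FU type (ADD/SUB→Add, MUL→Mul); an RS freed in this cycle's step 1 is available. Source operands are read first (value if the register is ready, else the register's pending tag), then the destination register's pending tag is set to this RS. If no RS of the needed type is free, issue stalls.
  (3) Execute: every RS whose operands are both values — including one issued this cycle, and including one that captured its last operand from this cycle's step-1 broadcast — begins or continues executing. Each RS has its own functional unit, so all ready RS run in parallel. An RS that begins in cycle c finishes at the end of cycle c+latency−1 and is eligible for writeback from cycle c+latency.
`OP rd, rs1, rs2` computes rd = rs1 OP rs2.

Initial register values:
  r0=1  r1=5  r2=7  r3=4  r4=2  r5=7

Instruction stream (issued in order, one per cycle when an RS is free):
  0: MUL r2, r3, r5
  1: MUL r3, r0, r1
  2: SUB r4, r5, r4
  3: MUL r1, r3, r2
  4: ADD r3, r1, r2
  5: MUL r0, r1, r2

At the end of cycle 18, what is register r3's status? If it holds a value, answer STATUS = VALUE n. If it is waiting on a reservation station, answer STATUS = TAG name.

cycle 1: issue MUL r2<-Mul1 // r0:1,r1:5,r2:Mul1,r3:4,r4:2,r5:7
cycle 2: issue MUL r3<-Mul2 // r0:1,r1:5,r2:Mul1,r3:Mul2,r4:2,r5:7
cycle 3: issue SUB r4<-Add1 // r0:1,r1:5,r2:Mul1,r3:Mul2,r4:Add1,r5:7
cycle 4: stall // r0:1,r1:5,r2:Mul1,r3:Mul2,r4:Add1,r5:7
cycle 5: stall // r0:1,r1:5,r2:Mul1,r3:Mul2,r4:Add1,r5:7
cycle 6: CDB Add1=5; stall // r0:1,r1:5,r2:Mul1,r3:Mul2,r4:5,r5:7
cycle 7: CDB Mul1=28; issue MUL r1<-Mul1 // r0:1,r1:Mul1,r2:28,r3:Mul2,r4:5,r5:7
cycle 8: CDB Mul2=5; issue ADD r3<-Add1 // r0:1,r1:Mul1,r2:28,r3:Add1,r4:5,r5:7
cycle 9: issue MUL r0<-Mul2 // r0:Mul2,r1:Mul1,r2:28,r3:Add1,r4:5,r5:7
cycle 10: - // r0:Mul2,r1:Mul1,r2:28,r3:Add1,r4:5,r5:7
cycle 11: - // r0:Mul2,r1:Mul1,r2:28,r3:Add1,r4:5,r5:7
cycle 12: - // r0:Mul2,r1:Mul1,r2:28,r3:Add1,r4:5,r5:7
cycle 13: CDB Mul1=140 // r0:Mul2,r1:140,r2:28,r3:Add1,r4:5,r5:7
cycle 14: - // r0:Mul2,r1:140,r2:28,r3:Add1,r4:5,r5:7
cycle 15: - // r0:Mul2,r1:140,r2:28,r3:Add1,r4:5,r5:7
cycle 16: CDB Add1=168 // r0:Mul2,r1:140,r2:28,r3:168,r4:5,r5:7
cycle 17: - // r0:Mul2,r1:140,r2:28,r3:168,r4:5,r5:7
cycle 18: CDB Mul2=3920 // r0:3920,r1:140,r2:28,r3:168,r4:5,r5:7

STATUS = VALUE 168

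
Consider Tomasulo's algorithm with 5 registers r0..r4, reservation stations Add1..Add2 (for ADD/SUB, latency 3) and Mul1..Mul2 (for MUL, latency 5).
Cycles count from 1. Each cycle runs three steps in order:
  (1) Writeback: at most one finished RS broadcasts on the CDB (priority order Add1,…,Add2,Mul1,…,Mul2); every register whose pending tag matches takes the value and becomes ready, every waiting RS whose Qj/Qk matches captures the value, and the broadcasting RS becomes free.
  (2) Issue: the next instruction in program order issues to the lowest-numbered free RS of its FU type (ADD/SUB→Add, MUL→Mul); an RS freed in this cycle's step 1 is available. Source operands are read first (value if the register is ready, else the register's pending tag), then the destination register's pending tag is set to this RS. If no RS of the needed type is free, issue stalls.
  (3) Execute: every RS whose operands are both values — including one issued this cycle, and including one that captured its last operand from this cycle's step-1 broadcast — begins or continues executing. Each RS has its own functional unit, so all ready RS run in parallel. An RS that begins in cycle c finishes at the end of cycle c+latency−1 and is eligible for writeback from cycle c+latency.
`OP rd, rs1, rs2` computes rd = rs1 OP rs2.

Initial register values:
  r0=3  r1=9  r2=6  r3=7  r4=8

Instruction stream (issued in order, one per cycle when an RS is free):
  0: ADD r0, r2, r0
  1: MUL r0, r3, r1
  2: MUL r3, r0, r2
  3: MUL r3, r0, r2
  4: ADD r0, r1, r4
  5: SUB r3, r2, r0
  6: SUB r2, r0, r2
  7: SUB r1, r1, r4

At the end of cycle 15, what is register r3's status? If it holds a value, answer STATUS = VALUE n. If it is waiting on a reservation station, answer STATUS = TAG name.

STATUS = VALUE -11

  c1: issue ADD r0<-Add1  regs: r0:Add1,r1:9,r2:6,r3:7,r4:8
  c2: issue MUL r0<-Mul1  regs: r0:Mul1,r1:9,r2:6,r3:7,r4:8
  c3: issue MUL r3<-Mul2  regs: r0:Mul1,r1:9,r2:6,r3:Mul2,r4:8
  c4: CDB Add1=9; stall  regs: r0:Mul1,r1:9,r2:6,r3:Mul2,r4:8
  c5: stall  regs: r0:Mul1,r1:9,r2:6,r3:Mul2,r4:8
  c6: stall  regs: r0:Mul1,r1:9,r2:6,r3:Mul2,r4:8
  c7: CDB Mul1=63; issue MUL r3<-Mul1  regs: r0:63,r1:9,r2:6,r3:Mul1,r4:8
  c8: issue ADD r0<-Add1  regs: r0:Add1,r1:9,r2:6,r3:Mul1,r4:8
  c9: issue SUB r3<-Add2  regs: r0:Add1,r1:9,r2:6,r3:Add2,r4:8
  c10: stall  regs: r0:Add1,r1:9,r2:6,r3:Add2,r4:8
  c11: CDB Add1=17; issue SUB r2<-Add1  regs: r0:17,r1:9,r2:Add1,r3:Add2,r4:8
  c12: CDB Mul1=378; stall  regs: r0:17,r1:9,r2:Add1,r3:Add2,r4:8
  c13: CDB Mul2=378; stall  regs: r0:17,r1:9,r2:Add1,r3:Add2,r4:8
  c14: CDB Add1=11; issue SUB r1<-Add1  regs: r0:17,r1:Add1,r2:11,r3:Add2,r4:8
  c15: CDB Add2=-11  regs: r0:17,r1:Add1,r2:11,r3:-11,r4:8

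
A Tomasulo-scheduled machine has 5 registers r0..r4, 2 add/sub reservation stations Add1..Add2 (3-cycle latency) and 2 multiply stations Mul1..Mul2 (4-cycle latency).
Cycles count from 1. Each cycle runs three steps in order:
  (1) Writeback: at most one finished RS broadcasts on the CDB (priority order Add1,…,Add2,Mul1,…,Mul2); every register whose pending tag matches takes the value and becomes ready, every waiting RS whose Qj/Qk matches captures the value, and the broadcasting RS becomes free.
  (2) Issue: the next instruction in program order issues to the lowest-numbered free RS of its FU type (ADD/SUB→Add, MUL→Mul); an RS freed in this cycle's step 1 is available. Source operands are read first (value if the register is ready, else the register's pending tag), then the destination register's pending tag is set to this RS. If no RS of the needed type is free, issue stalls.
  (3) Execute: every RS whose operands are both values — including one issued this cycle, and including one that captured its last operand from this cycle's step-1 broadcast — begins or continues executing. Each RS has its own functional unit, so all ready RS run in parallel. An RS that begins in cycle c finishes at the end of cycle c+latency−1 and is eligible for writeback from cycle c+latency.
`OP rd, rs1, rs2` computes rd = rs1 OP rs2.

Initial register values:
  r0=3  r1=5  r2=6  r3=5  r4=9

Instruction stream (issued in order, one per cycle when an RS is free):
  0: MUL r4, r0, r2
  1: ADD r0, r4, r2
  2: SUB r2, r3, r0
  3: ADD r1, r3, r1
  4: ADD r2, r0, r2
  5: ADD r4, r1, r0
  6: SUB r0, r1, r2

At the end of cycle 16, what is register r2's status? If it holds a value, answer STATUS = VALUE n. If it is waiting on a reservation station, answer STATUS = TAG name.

STATUS = VALUE 5

  c1: issue MUL r4<-Mul1  regs: r0:3,r1:5,r2:6,r3:5,r4:Mul1
  c2: issue ADD r0<-Add1  regs: r0:Add1,r1:5,r2:6,r3:5,r4:Mul1
  c3: issue SUB r2<-Add2  regs: r0:Add1,r1:5,r2:Add2,r3:5,r4:Mul1
  c4: stall  regs: r0:Add1,r1:5,r2:Add2,r3:5,r4:Mul1
  c5: CDB Mul1=18; stall  regs: r0:Add1,r1:5,r2:Add2,r3:5,r4:18
  c6: stall  regs: r0:Add1,r1:5,r2:Add2,r3:5,r4:18
  c7: stall  regs: r0:Add1,r1:5,r2:Add2,r3:5,r4:18
  c8: CDB Add1=24; issue ADD r1<-Add1  regs: r0:24,r1:Add1,r2:Add2,r3:5,r4:18
  c9: stall  regs: r0:24,r1:Add1,r2:Add2,r3:5,r4:18
  c10: stall  regs: r0:24,r1:Add1,r2:Add2,r3:5,r4:18
  c11: CDB Add1=10; issue ADD r2<-Add1  regs: r0:24,r1:10,r2:Add1,r3:5,r4:18
  c12: CDB Add2=-19; issue ADD r4<-Add2  regs: r0:24,r1:10,r2:Add1,r3:5,r4:Add2
  c13: stall  regs: r0:24,r1:10,r2:Add1,r3:5,r4:Add2
  c14: stall  regs: r0:24,r1:10,r2:Add1,r3:5,r4:Add2
  c15: CDB Add1=5; issue SUB r0<-Add1  regs: r0:Add1,r1:10,r2:5,r3:5,r4:Add2
  c16: CDB Add2=34  regs: r0:Add1,r1:10,r2:5,r3:5,r4:34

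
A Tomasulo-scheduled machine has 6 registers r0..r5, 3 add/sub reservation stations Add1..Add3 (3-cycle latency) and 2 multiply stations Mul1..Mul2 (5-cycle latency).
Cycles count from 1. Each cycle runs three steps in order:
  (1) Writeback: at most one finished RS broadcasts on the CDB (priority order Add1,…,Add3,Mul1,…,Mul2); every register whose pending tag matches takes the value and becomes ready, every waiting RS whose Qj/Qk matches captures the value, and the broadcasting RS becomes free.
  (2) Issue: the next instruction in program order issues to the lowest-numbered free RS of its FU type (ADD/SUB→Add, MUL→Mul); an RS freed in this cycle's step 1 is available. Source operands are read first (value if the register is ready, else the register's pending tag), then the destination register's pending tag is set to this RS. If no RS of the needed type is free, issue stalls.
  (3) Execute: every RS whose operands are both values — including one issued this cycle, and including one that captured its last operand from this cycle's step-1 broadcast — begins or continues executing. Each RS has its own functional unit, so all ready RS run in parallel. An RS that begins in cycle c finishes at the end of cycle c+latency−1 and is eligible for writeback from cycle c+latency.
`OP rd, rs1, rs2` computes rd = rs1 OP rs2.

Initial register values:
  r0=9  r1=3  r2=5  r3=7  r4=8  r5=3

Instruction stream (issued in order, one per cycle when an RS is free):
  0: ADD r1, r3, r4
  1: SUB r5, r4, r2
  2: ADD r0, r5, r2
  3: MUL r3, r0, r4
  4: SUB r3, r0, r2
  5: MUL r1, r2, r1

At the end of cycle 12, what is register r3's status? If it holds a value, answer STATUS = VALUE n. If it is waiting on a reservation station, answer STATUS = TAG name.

STATUS = VALUE 3

  c1: issue ADD r1<-Add1  regs: r0:9,r1:Add1,r2:5,r3:7,r4:8,r5:3
  c2: issue SUB r5<-Add2  regs: r0:9,r1:Add1,r2:5,r3:7,r4:8,r5:Add2
  c3: issue ADD r0<-Add3  regs: r0:Add3,r1:Add1,r2:5,r3:7,r4:8,r5:Add2
  c4: CDB Add1=15; issue MUL r3<-Mul1  regs: r0:Add3,r1:15,r2:5,r3:Mul1,r4:8,r5:Add2
  c5: CDB Add2=3; issue SUB r3<-Add1  regs: r0:Add3,r1:15,r2:5,r3:Add1,r4:8,r5:3
  c6: issue MUL r1<-Mul2  regs: r0:Add3,r1:Mul2,r2:5,r3:Add1,r4:8,r5:3
  c7: -  regs: r0:Add3,r1:Mul2,r2:5,r3:Add1,r4:8,r5:3
  c8: CDB Add3=8  regs: r0:8,r1:Mul2,r2:5,r3:Add1,r4:8,r5:3
  c9: -  regs: r0:8,r1:Mul2,r2:5,r3:Add1,r4:8,r5:3
  c10: -  regs: r0:8,r1:Mul2,r2:5,r3:Add1,r4:8,r5:3
  c11: CDB Add1=3  regs: r0:8,r1:Mul2,r2:5,r3:3,r4:8,r5:3
  c12: CDB Mul2=75  regs: r0:8,r1:75,r2:5,r3:3,r4:8,r5:3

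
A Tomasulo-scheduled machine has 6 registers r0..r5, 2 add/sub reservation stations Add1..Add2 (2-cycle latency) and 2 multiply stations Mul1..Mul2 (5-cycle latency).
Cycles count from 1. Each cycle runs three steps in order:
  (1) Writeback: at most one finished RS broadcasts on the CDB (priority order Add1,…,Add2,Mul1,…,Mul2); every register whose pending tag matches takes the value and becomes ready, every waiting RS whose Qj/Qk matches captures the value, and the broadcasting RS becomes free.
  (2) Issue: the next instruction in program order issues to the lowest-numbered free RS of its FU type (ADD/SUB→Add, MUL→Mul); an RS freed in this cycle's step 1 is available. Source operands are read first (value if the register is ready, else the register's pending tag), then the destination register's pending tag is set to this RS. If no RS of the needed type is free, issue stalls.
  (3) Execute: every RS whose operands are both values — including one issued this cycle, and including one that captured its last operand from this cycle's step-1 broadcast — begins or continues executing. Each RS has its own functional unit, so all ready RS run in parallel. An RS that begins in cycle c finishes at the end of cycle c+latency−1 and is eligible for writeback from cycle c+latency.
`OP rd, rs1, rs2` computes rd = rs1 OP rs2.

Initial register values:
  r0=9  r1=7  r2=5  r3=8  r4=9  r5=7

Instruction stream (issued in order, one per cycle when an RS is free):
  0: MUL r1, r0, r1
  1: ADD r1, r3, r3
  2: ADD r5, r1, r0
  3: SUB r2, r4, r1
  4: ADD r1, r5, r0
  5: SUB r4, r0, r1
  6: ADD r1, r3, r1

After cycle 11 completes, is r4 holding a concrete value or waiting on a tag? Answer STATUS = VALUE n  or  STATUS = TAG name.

  c1: issue MUL r1<-Mul1  regs: r0:9,r1:Mul1,r2:5,r3:8,r4:9,r5:7
  c2: issue ADD r1<-Add1  regs: r0:9,r1:Add1,r2:5,r3:8,r4:9,r5:7
  c3: issue ADD r5<-Add2  regs: r0:9,r1:Add1,r2:5,r3:8,r4:9,r5:Add2
  c4: CDB Add1=16; issue SUB r2<-Add1  regs: r0:9,r1:16,r2:Add1,r3:8,r4:9,r5:Add2
  c5: stall  regs: r0:9,r1:16,r2:Add1,r3:8,r4:9,r5:Add2
  c6: CDB Add1=-7; issue ADD r1<-Add1  regs: r0:9,r1:Add1,r2:-7,r3:8,r4:9,r5:Add2
  c7: CDB Add2=25; issue SUB r4<-Add2  regs: r0:9,r1:Add1,r2:-7,r3:8,r4:Add2,r5:25
  c8: CDB Mul1=63; stall  regs: r0:9,r1:Add1,r2:-7,r3:8,r4:Add2,r5:25
  c9: CDB Add1=34; issue ADD r1<-Add1  regs: r0:9,r1:Add1,r2:-7,r3:8,r4:Add2,r5:25
  c10: -  regs: r0:9,r1:Add1,r2:-7,r3:8,r4:Add2,r5:25
  c11: CDB Add1=42  regs: r0:9,r1:42,r2:-7,r3:8,r4:Add2,r5:25

STATUS = TAG Add2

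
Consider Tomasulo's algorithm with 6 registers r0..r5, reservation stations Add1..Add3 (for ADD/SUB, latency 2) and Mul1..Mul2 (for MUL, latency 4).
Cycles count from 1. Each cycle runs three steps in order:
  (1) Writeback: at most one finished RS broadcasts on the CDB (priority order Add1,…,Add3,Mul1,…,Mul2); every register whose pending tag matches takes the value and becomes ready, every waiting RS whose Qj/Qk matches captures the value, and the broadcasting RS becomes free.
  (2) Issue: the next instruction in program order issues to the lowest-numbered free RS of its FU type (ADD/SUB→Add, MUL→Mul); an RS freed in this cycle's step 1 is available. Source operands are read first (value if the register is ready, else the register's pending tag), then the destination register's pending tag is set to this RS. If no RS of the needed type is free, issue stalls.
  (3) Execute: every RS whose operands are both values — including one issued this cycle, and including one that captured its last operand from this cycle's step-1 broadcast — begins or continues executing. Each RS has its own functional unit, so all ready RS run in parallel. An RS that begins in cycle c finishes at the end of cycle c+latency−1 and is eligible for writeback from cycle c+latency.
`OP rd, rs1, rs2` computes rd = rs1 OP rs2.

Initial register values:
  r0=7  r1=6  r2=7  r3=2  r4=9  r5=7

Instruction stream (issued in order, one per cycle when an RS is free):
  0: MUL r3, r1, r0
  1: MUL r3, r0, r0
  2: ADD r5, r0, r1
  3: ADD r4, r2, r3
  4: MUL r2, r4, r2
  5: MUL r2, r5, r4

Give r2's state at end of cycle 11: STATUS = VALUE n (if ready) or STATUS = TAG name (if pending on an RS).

  c1: issue MUL r3<-Mul1  regs: r0:7,r1:6,r2:7,r3:Mul1,r4:9,r5:7
  c2: issue MUL r3<-Mul2  regs: r0:7,r1:6,r2:7,r3:Mul2,r4:9,r5:7
  c3: issue ADD r5<-Add1  regs: r0:7,r1:6,r2:7,r3:Mul2,r4:9,r5:Add1
  c4: issue ADD r4<-Add2  regs: r0:7,r1:6,r2:7,r3:Mul2,r4:Add2,r5:Add1
  c5: CDB Add1=13; stall  regs: r0:7,r1:6,r2:7,r3:Mul2,r4:Add2,r5:13
  c6: CDB Mul1=42; issue MUL r2<-Mul1  regs: r0:7,r1:6,r2:Mul1,r3:Mul2,r4:Add2,r5:13
  c7: CDB Mul2=49; issue MUL r2<-Mul2  regs: r0:7,r1:6,r2:Mul2,r3:49,r4:Add2,r5:13
  c8: -  regs: r0:7,r1:6,r2:Mul2,r3:49,r4:Add2,r5:13
  c9: CDB Add2=56  regs: r0:7,r1:6,r2:Mul2,r3:49,r4:56,r5:13
  c10: -  regs: r0:7,r1:6,r2:Mul2,r3:49,r4:56,r5:13
  c11: -  regs: r0:7,r1:6,r2:Mul2,r3:49,r4:56,r5:13

STATUS = TAG Mul2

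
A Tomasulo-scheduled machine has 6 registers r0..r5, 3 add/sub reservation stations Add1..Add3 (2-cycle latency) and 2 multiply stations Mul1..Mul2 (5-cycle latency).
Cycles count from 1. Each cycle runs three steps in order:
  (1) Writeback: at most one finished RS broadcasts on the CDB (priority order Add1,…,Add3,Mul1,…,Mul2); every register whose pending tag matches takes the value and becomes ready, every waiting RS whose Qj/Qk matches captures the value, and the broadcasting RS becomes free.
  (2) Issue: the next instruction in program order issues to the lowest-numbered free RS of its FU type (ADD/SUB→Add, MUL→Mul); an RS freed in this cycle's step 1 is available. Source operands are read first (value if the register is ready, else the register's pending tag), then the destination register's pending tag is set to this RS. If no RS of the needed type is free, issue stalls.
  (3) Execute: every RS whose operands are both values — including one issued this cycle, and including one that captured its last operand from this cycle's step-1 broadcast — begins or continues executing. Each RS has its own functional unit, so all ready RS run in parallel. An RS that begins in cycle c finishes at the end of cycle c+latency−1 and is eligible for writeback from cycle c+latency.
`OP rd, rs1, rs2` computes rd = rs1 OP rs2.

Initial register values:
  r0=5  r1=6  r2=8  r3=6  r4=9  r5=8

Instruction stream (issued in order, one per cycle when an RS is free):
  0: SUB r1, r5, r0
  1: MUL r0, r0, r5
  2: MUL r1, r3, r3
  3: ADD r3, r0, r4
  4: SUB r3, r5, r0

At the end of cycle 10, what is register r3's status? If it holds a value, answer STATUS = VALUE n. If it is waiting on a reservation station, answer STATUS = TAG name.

cycle 1: issue SUB r1<-Add1 // r0:5,r1:Add1,r2:8,r3:6,r4:9,r5:8
cycle 2: issue MUL r0<-Mul1 // r0:Mul1,r1:Add1,r2:8,r3:6,r4:9,r5:8
cycle 3: CDB Add1=3; issue MUL r1<-Mul2 // r0:Mul1,r1:Mul2,r2:8,r3:6,r4:9,r5:8
cycle 4: issue ADD r3<-Add1 // r0:Mul1,r1:Mul2,r2:8,r3:Add1,r4:9,r5:8
cycle 5: issue SUB r3<-Add2 // r0:Mul1,r1:Mul2,r2:8,r3:Add2,r4:9,r5:8
cycle 6: - // r0:Mul1,r1:Mul2,r2:8,r3:Add2,r4:9,r5:8
cycle 7: CDB Mul1=40 // r0:40,r1:Mul2,r2:8,r3:Add2,r4:9,r5:8
cycle 8: CDB Mul2=36 // r0:40,r1:36,r2:8,r3:Add2,r4:9,r5:8
cycle 9: CDB Add1=49 // r0:40,r1:36,r2:8,r3:Add2,r4:9,r5:8
cycle 10: CDB Add2=-32 // r0:40,r1:36,r2:8,r3:-32,r4:9,r5:8

STATUS = VALUE -32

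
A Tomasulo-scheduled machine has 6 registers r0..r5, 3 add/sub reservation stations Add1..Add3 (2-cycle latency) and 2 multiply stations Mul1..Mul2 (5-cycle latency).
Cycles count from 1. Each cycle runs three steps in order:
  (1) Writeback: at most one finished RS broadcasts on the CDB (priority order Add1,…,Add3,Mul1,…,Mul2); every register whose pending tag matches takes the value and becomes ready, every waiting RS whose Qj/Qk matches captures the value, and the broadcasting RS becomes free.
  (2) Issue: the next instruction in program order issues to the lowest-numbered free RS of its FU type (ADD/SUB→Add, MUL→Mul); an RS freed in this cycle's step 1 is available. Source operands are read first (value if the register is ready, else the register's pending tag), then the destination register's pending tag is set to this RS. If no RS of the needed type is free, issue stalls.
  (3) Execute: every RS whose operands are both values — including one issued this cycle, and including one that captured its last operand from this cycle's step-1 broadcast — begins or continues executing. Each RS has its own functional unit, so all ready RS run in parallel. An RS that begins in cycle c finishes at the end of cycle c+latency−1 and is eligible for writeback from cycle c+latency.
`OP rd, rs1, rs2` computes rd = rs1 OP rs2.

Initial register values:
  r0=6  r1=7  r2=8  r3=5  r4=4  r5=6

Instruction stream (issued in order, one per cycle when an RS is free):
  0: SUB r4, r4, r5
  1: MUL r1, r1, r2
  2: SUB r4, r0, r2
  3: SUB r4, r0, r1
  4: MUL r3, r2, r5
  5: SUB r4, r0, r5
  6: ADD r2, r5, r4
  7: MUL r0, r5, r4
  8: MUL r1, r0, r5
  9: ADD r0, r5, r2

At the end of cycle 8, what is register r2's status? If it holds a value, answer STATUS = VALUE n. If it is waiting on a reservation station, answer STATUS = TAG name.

STATUS = TAG Add3

c1: issue SUB r4<-Add1 | r0:6,r1:7,r2:8,r3:5,r4:Add1,r5:6
c2: issue MUL r1<-Mul1 | r0:6,r1:Mul1,r2:8,r3:5,r4:Add1,r5:6
c3: CDB Add1=-2; issue SUB r4<-Add1 | r0:6,r1:Mul1,r2:8,r3:5,r4:Add1,r5:6
c4: issue SUB r4<-Add2 | r0:6,r1:Mul1,r2:8,r3:5,r4:Add2,r5:6
c5: CDB Add1=-2; issue MUL r3<-Mul2 | r0:6,r1:Mul1,r2:8,r3:Mul2,r4:Add2,r5:6
c6: issue SUB r4<-Add1 | r0:6,r1:Mul1,r2:8,r3:Mul2,r4:Add1,r5:6
c7: CDB Mul1=56; issue ADD r2<-Add3 | r0:6,r1:56,r2:Add3,r3:Mul2,r4:Add1,r5:6
c8: CDB Add1=0; issue MUL r0<-Mul1 | r0:Mul1,r1:56,r2:Add3,r3:Mul2,r4:0,r5:6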